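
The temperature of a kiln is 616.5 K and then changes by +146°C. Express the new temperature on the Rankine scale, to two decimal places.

1372.50°R

Initial temperature in Celsius: 616.5 - 273.15 = 343.3500°C.
Final Celsius temperature: 343.3500 + 146.0000 = 489.3500°C.
In Rankine: 489.3500 × 1.8 + 491.67 = 1372.50°R.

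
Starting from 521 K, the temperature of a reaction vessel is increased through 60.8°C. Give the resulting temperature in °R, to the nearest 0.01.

1047.24°R

Initial temperature in Celsius: 521 - 273.15 = 247.8500°C.
Final Celsius temperature: 247.8500 + 60.8000 = 308.6500°C.
In Rankine: 308.6500 × 1.8 + 491.67 = 1047.24°R.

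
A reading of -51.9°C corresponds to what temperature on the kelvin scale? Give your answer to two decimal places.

221.25 K

In kelvin: -51.9000 + 273.15 = 221.25 K.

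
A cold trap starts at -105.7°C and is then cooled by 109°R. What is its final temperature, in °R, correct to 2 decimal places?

192.41°R

The 109°R change is an interval, so only the factor 5/9 applies: -109 × 5/9 = -60.5556°C.
Final Celsius temperature: -105.7000 - 60.5556 = -166.2556°C.
In Rankine: -166.2556 × 1.8 + 491.67 = 192.41°R.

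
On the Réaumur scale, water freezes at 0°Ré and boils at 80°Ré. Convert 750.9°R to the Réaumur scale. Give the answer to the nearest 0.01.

115.21°Ré

First in Celsius: (750.9 - 491.67) × 5/9 = 144.0167°C.
Linearly onto the Réaumur scale: 0 + (144.0167 / 100) × (80 - 0) = 115.21°Ré.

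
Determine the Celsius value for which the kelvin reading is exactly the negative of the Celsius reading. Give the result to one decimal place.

-136.6°C

Let C be the Celsius reading. The kelvin reading is K = 1·C + 273.15.
Require K = -1·C: 1·C + 273.15 = -1·C.
(2)·C = -273.15  ⇒  C = -136.6.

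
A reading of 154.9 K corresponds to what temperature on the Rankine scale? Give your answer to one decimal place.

In Celsius: 154.9 - 273.15 = -118.2500°C.
In Rankine: -118.2500 × 1.8 + 491.67 = 278.8°R.

278.8°R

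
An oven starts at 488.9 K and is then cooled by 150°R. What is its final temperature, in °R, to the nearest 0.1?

Initial temperature in Celsius: 488.9 - 273.15 = 215.7500°C.
The 150°R change is an interval, so only the factor 5/9 applies: -150 × 5/9 = -83.3333°C.
Final Celsius temperature: 215.7500 - 83.3333 = 132.4167°C.
In Rankine: 132.4167 × 1.8 + 491.67 = 730.0°R.

730.0°R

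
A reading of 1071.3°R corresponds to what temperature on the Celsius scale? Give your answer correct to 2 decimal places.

322.02°C

In Celsius: (1071.3 - 491.67) × 5/9 = 322.0167°C.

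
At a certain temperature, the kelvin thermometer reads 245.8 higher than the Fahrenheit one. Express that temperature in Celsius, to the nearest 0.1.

Let x be the Fahrenheit reading; then the kelvin reading is 5/9·x + 255.372.
(5/9·x + 255.372) - x = 245.8  ⇒  (-4/9)·x = -9.57222  ⇒  x = 21.5375°F.
In Celsius: (21.5375 - 32) × 5/9 = -5.8°C.

-5.8°C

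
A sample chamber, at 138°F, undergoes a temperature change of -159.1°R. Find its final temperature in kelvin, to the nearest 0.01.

Initial temperature in Celsius: (138 - 32) × 5/9 = 58.8889°C.
The 159.1°R change is an interval, so only the factor 5/9 applies: -159.1 × 5/9 = -88.3889°C.
Final Celsius temperature: 58.8889 - 88.3889 = -29.5000°C.
In kelvin: -29.5000 + 273.15 = 243.65 K.

243.65 K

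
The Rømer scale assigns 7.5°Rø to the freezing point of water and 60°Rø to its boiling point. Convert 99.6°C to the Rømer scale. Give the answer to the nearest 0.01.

Linearly onto the Rømer scale: 7.5 + (99.6000 / 100) × (60 - 7.5) = 59.79°Rø.

59.79°Rø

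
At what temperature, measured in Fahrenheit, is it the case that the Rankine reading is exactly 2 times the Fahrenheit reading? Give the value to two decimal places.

459.67°F

Let F be the Fahrenheit reading. The Rankine reading is R = 1·F + 459.67.
Require R = 2·F: 1·F + 459.67 = 2·F.
(-1)·F = -459.67  ⇒  F = 459.67.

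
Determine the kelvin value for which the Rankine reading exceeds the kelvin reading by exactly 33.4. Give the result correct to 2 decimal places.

41.75 K

Let K be the kelvin reading. The Rankine reading is R = 1.8·K.
Require R - K = 33.4: (0.8)·K = 33.4.
K = (33.4) / (0.8) = 41.75.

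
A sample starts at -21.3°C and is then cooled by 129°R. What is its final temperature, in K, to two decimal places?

180.18 K

The 129°R change is an interval, so only the factor 5/9 applies: -129 × 5/9 = -71.6667°C.
Final Celsius temperature: -21.3000 - 71.6667 = -92.9667°C.
In kelvin: -92.9667 + 273.15 = 180.18 K.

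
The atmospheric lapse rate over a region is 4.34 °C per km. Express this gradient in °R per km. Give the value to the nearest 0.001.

Since only a temperature interval is involved, the additive offset between the scales drops out.
A change of 1°C is a change of 1.8°R, so 4.34 × 1.8 = 7.812.

7.812 °R/km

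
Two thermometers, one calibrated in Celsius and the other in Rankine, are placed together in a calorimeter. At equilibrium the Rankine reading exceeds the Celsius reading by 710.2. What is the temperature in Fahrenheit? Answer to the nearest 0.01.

Let x be the Celsius reading; then the Rankine reading is 1.8·x + 491.67.
(1.8·x + 491.67) - x = 710.2  ⇒  (0.8)·x = 218.53  ⇒  x = 273.1625°C.
In Fahrenheit: 273.1625 × 1.8 + 32 = 523.69°F.

523.69°F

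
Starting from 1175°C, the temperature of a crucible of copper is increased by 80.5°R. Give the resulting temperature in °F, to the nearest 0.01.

2227.50°F

The 80.5°R change is an interval, so only the factor 5/9 applies: +80.5 × 5/9 = +44.7222°C.
Final Celsius temperature: 1175.0000 + 44.7222 = 1219.7222°C.
In Fahrenheit: 1219.7222 × 1.8 + 32 = 2227.50°F.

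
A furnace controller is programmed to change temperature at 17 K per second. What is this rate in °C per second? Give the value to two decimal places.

17.00 °C/second

The quantity depends on a temperature interval, so only the ratio of degree sizes applies; the offset between the scales is irrelevant.
A change of 1 K is a change of 1°C, so 17 × 1 = 17.00.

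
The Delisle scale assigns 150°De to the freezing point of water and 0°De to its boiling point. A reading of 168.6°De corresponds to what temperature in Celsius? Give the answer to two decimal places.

-12.40°C

Linear interpolation between the fixed points: C = (168.6 - 150) × 100 / (0 - 150) = -12.4000°C.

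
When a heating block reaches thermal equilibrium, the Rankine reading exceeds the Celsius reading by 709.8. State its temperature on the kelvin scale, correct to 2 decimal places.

Let x be the Celsius reading; then the Rankine reading is 1.8·x + 491.67.
(1.8·x + 491.67) - x = 709.8  ⇒  (0.8)·x = 218.13  ⇒  x = 272.6625°C.
In kelvin: 272.6625 + 273.15 = 545.81 K.

545.81 K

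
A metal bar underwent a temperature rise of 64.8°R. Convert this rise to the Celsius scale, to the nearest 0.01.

For a temperature interval the offset drops out; only the factor 5/9 applies.
64.8 × 5/9 = 36.00.

36.00°C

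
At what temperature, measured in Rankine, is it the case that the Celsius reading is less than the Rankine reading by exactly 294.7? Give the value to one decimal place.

48.5°R

Let R be the Rankine reading. The Celsius reading is C = 5/9·R - 273.15.
Require C - R = -294.7: (-4/9)·R - 273.15 = -294.7.
R = (-294.7 + 273.15) / (-4/9) = 48.5.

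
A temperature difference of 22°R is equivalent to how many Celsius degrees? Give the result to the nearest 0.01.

12.22°C

For a temperature interval the offset drops out; only the factor 5/9 applies.
22 × 5/9 = 12.22.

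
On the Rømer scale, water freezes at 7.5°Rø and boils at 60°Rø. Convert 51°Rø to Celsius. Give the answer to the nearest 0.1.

82.9°C

Linear interpolation between the fixed points: C = (51 - 7.5) × 100 / (60 - 7.5) = 82.8571°C.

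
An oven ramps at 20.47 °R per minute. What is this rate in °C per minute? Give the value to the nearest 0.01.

Since only a temperature interval is involved, the additive offset between the scales drops out.
A change of 1°R is a change of 5/9°C, so 20.47 × 5/9 = 11.37.

11.37 °C/minute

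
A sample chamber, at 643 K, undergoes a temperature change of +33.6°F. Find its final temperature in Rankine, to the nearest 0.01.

1191.00°R

Initial temperature in Celsius: 643 - 273.15 = 369.8500°C.
The 33.6°F change is an interval, so only the factor 5/9 applies: +33.6 × 5/9 = +18.6667°C.
Final Celsius temperature: 369.8500 + 18.6667 = 388.5167°C.
In Rankine: 388.5167 × 1.8 + 491.67 = 1191.00°R.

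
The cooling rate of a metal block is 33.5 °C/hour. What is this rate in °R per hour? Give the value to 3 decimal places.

60.300 °R/hour

Since only a temperature interval is involved, the additive offset between the scales drops out.
A change of 1°C is a change of 1.8°R, so 33.5 × 1.8 = 60.300.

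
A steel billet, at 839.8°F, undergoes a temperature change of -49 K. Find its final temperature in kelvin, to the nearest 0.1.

672.9 K

Initial temperature in Celsius: (839.8 - 32) × 5/9 = 448.7778°C.
The 49 K change is an interval; Kelvin and Celsius degrees are the same size, so ΔC = -49°C.
Final Celsius temperature: 448.7778 - 49.0000 = 399.7778°C.
In kelvin: 399.7778 + 273.15 = 672.9 K.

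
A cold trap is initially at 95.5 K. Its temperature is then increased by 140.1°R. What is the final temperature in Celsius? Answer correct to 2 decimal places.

Initial temperature in Celsius: 95.5 - 273.15 = -177.6500°C.
The 140.1°R change is an interval, so only the factor 5/9 applies: +140.1 × 5/9 = +77.8333°C.
Final Celsius temperature: -177.6500 + 77.8333 = -99.8167°C.

-99.82°C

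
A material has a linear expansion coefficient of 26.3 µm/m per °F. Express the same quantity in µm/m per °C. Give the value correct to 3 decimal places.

47.340 µm/m per °C

Since only a temperature interval is involved, the additive offset between the scales drops out.
A change of 1°C is a change of 1.8°F, so per °C the value is 26.3 × 1.8 = 47.340.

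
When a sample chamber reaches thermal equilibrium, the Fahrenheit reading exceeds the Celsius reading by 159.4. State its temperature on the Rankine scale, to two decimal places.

778.32°R

Let x be the Celsius reading; then the Fahrenheit reading is 1.8·x + 32.
(1.8·x + 32) - x = 159.4  ⇒  (0.8)·x = 127.4  ⇒  x = 159.2500°C.
In Rankine: 159.2500 × 1.8 + 491.67 = 778.32°R.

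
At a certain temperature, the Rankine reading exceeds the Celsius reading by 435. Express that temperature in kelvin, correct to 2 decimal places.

Let x be the Rankine reading; then the Celsius reading is 5/9·x - 273.15.
(5/9·x - 273.15) - x = -435  ⇒  (-4/9)·x = -161.85  ⇒  x = 364.1625°R.
In Celsius: (364.1625 - 491.67) × 5/9 = -70.8375°C.
In kelvin: -70.8375 + 273.15 = 202.31 K.

202.31 K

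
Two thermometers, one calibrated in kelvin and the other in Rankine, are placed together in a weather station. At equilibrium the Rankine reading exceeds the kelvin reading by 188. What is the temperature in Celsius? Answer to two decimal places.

Let x be the kelvin reading; then the Rankine reading is 1.8·x.
(1.8·x) - x = 188  ⇒  (0.8)·x = 188  ⇒  x = 235.0000 K.
In Celsius: 235 - 273.15 = -38.15°C.

-38.15°C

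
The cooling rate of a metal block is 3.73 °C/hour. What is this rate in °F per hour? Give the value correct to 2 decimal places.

6.71 °F/hour

The quantity depends on a temperature interval, so only the ratio of degree sizes applies; the offset between the scales is irrelevant.
A change of 1°C is a change of 1.8°F, so 3.73 × 1.8 = 6.71.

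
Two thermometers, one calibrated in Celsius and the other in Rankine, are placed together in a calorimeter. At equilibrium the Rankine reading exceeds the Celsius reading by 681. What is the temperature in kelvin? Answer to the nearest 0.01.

509.81 K

Let x be the Celsius reading; then the Rankine reading is 1.8·x + 491.67.
(1.8·x + 491.67) - x = 681  ⇒  (0.8)·x = 189.33  ⇒  x = 236.6625°C.
In kelvin: 236.6625 + 273.15 = 509.81 K.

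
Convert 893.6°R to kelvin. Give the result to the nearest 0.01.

496.44 K

In Celsius: (893.6 - 491.67) × 5/9 = 223.2944°C.
In kelvin: 223.2944 + 273.15 = 496.44 K.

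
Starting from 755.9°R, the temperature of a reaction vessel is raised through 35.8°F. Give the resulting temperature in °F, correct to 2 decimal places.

Initial temperature in Celsius: (755.9 - 491.67) × 5/9 = 146.7944°C.
The 35.8°F change is an interval, so only the factor 5/9 applies: +35.8 × 5/9 = +19.8889°C.
Final Celsius temperature: 146.7944 + 19.8889 = 166.6833°C.
In Fahrenheit: 166.6833 × 1.8 + 32 = 332.03°F.

332.03°F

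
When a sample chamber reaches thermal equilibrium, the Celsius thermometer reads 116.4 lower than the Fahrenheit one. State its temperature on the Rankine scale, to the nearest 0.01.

681.57°R

Let x be the Fahrenheit reading; then the Celsius reading is 5/9·x - 17.7778.
(5/9·x - 17.7778) - x = -116.4  ⇒  (-4/9)·x = -98.6222  ⇒  x = 221.9000°F.
In Celsius: (221.9 - 32) × 5/9 = 105.5000°C.
In Rankine: 105.5000 × 1.8 + 491.67 = 681.57°R.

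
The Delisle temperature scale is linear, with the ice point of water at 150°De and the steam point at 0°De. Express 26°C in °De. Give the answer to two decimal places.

Linearly onto the Delisle scale: 150 + (26.0000 / 100) × (0 - 150) = 111.00°De.

111.00°De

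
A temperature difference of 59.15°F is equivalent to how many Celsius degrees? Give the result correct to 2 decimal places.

32.86°C

For a temperature interval the offset drops out; only the factor 5/9 applies.
59.15 × 5/9 = 32.86.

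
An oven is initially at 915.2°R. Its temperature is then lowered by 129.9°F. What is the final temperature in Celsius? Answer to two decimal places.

163.13°C

Initial temperature in Celsius: (915.2 - 491.67) × 5/9 = 235.2944°C.
The 129.9°F change is an interval, so only the factor 5/9 applies: -129.9 × 5/9 = -72.1667°C.
Final Celsius temperature: 235.2944 - 72.1667 = 163.1278°C.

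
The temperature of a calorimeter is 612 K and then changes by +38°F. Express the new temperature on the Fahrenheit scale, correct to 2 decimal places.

679.93°F

Initial temperature in Celsius: 612 - 273.15 = 338.8500°C.
The 38°F change is an interval, so only the factor 5/9 applies: +38 × 5/9 = +21.1111°C.
Final Celsius temperature: 338.8500 + 21.1111 = 359.9611°C.
In Fahrenheit: 359.9611 × 1.8 + 32 = 679.93°F.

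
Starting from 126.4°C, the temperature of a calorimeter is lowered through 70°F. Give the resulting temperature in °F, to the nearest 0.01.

The 70°F change is an interval, so only the factor 5/9 applies: -70 × 5/9 = -38.8889°C.
Final Celsius temperature: 126.4000 - 38.8889 = 87.5111°C.
In Fahrenheit: 87.5111 × 1.8 + 32 = 189.52°F.

189.52°F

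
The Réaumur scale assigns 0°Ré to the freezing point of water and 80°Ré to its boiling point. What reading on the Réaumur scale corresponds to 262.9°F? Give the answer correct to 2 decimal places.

First in Celsius: (262.9 - 32) × 5/9 = 128.2778°C.
Linearly onto the Réaumur scale: 0 + (128.2778 / 100) × (80 - 0) = 102.62°Ré.

102.62°Ré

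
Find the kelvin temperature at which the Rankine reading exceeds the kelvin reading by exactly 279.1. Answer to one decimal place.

348.9 K

Let K be the kelvin reading. The Rankine reading is R = 1.8·K.
Require R - K = 279.1: (0.8)·K = 279.1.
K = (279.1) / (0.8) = 348.9.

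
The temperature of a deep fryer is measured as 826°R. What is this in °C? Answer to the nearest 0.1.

185.7°C

In Celsius: (826 - 491.67) × 5/9 = 185.7389°C.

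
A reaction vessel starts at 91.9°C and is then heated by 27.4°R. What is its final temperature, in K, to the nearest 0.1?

The 27.4°R change is an interval, so only the factor 5/9 applies: +27.4 × 5/9 = +15.2222°C.
Final Celsius temperature: 91.9000 + 15.2222 = 107.1222°C.
In kelvin: 107.1222 + 273.15 = 380.3 K.

380.3 K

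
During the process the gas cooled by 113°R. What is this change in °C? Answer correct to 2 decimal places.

62.78°C

For a temperature interval the offset drops out; only the factor 5/9 applies.
113 × 5/9 = 62.78.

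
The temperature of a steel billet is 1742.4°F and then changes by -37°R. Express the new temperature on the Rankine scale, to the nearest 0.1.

2165.1°R

Initial temperature in Celsius: (1742.4 - 32) × 5/9 = 950.2222°C.
The 37°R change is an interval, so only the factor 5/9 applies: -37 × 5/9 = -20.5556°C.
Final Celsius temperature: 950.2222 - 20.5556 = 929.6667°C.
In Rankine: 929.6667 × 1.8 + 491.67 = 2165.1°R.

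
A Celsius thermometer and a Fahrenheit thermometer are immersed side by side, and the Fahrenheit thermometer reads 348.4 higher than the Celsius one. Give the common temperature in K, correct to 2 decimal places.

Let x be the Celsius reading; then the Fahrenheit reading is 1.8·x + 32.
(1.8·x + 32) - x = 348.4  ⇒  (0.8)·x = 316.4  ⇒  x = 395.5000°C.
In kelvin: 395.5000 + 273.15 = 668.65 K.

668.65 K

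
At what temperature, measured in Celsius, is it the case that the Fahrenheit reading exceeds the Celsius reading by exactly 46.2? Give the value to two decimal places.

17.75°C

Let C be the Celsius reading. The Fahrenheit reading is F = 1.8·C + 32.
Require F - C = 46.2: (0.8)·C + 32 = 46.2.
C = (46.2 - 32) / (0.8) = 17.75.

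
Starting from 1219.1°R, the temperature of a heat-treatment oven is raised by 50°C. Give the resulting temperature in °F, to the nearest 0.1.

849.4°F

Initial temperature in Celsius: (1219.1 - 491.67) × 5/9 = 404.1278°C.
Final Celsius temperature: 404.1278 + 50.0000 = 454.1278°C.
In Fahrenheit: 454.1278 × 1.8 + 32 = 849.4°F.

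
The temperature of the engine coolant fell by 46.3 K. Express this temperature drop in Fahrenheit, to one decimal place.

83.3°F

For a temperature interval the offset drops out; only the factor 1.8 applies.
46.3 × 1.8 = 83.3.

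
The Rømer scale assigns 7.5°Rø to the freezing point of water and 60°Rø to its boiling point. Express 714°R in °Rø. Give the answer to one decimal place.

72.3°Rø

First in Celsius: (714 - 491.67) × 5/9 = 123.5167°C.
Linearly onto the Rømer scale: 7.5 + (123.5167 / 100) × (60 - 7.5) = 72.3°Rø.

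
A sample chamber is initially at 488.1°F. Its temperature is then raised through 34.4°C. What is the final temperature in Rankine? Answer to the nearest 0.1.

Initial temperature in Celsius: (488.1 - 32) × 5/9 = 253.3889°C.
Final Celsius temperature: 253.3889 + 34.4000 = 287.7889°C.
In Rankine: 287.7889 × 1.8 + 491.67 = 1009.7°R.

1009.7°R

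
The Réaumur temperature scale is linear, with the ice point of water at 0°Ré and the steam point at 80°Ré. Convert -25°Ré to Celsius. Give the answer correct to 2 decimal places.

-31.25°C

Linear interpolation between the fixed points: C = (-25 - 0) × 100 / (80 - 0) = -31.2500°C.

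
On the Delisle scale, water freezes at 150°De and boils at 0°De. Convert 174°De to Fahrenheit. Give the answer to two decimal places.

Linear interpolation between the fixed points: C = (174 - 150) × 100 / (0 - 150) = -16.0000°C.
Then -16.0000 × 1.8 + 32 = 3.20°F.

3.20°F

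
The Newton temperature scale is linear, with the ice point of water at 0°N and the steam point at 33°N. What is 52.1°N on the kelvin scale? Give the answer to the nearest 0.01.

431.03 K

Linear interpolation between the fixed points: C = (52.1 - 0) × 100 / (33 - 0) = 157.8788°C.
Then 157.8788 + 273.15 = 431.03 K.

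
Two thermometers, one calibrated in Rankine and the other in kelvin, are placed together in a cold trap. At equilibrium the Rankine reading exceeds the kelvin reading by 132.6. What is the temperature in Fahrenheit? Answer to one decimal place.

Let x be the Rankine reading; then the kelvin reading is 5/9·x.
(5/9·x) - x = -132.6  ⇒  (-4/9)·x = -132.6  ⇒  x = 298.3500°R.
In Celsius: (298.35 - 491.67) × 5/9 = -107.4000°C.
In Fahrenheit: -107.4000 × 1.8 + 32 = -161.3°F.

-161.3°F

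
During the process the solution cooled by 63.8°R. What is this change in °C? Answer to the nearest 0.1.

For a temperature interval the offset drops out; only the factor 5/9 applies.
63.8 × 5/9 = 35.4.

35.4°C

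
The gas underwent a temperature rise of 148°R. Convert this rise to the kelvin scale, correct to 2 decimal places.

An interval of 1°R corresponds to 5/9 K.
148 × 5/9 = 82.22.

82.22 K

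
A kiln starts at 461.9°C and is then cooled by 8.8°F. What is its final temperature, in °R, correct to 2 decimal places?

1314.29°R

The 8.8°F change is an interval, so only the factor 5/9 applies: -8.8 × 5/9 = -4.8889°C.
Final Celsius temperature: 461.9000 - 4.8889 = 457.0111°C.
In Rankine: 457.0111 × 1.8 + 491.67 = 1314.29°R.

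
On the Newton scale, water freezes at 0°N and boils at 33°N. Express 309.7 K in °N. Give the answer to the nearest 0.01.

First in Celsius: 309.7 - 273.15 = 36.5500°C.
Linearly onto the Newton scale: 0 + (36.5500 / 100) × (33 - 0) = 12.06°N.

12.06°N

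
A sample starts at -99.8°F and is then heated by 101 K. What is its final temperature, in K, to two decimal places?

300.93 K

Initial temperature in Celsius: (-99.8 - 32) × 5/9 = -73.2222°C.
The 101 K change is an interval; Kelvin and Celsius degrees are the same size, so ΔC = +101°C.
Final Celsius temperature: -73.2222 + 101.0000 = 27.7778°C.
In kelvin: 27.7778 + 273.15 = 300.93 K.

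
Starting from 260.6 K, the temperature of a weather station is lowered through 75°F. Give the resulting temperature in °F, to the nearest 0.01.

-65.59°F

Initial temperature in Celsius: 260.6 - 273.15 = -12.5500°C.
The 75°F change is an interval, so only the factor 5/9 applies: -75 × 5/9 = -41.6667°C.
Final Celsius temperature: -12.5500 - 41.6667 = -54.2167°C.
In Fahrenheit: -54.2167 × 1.8 + 32 = -65.59°F.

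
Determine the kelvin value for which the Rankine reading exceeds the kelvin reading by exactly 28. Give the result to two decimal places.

Let K be the kelvin reading. The Rankine reading is R = 1.8·K.
Require R - K = 28: (0.8)·K = 28.
K = (28) / (0.8) = 35.00.

35.00 K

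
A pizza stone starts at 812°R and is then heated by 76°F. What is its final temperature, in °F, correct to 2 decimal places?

Initial temperature in Celsius: (812 - 491.67) × 5/9 = 177.9611°C.
The 76°F change is an interval, so only the factor 5/9 applies: +76 × 5/9 = +42.2222°C.
Final Celsius temperature: 177.9611 + 42.2222 = 220.1833°C.
In Fahrenheit: 220.1833 × 1.8 + 32 = 428.33°F.

428.33°F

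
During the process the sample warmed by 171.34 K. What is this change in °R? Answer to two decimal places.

308.41°R

Only the scale ratio 1.8 matters for a change in temperature.
171.34 × 1.8 = 308.41.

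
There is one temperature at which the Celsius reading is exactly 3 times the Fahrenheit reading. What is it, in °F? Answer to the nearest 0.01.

-7.27°F

Let F be the Fahrenheit reading. The Celsius reading is C = 5/9·F - 17.7778.
Require C = 3·F: 5/9·F - 17.7778 = 3·F.
(-22/9)·F = 17.7778  ⇒  F = -7.27.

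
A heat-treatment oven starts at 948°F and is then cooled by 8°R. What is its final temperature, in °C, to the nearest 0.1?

Initial temperature in Celsius: (948 - 32) × 5/9 = 508.8889°C.
The 8°R change is an interval, so only the factor 5/9 applies: -8 × 5/9 = -4.4444°C.
Final Celsius temperature: 508.8889 - 4.4444 = 504.4444°C.

504.4°C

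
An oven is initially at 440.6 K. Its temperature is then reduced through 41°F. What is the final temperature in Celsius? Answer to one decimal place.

144.7°C

Initial temperature in Celsius: 440.6 - 273.15 = 167.4500°C.
The 41°F change is an interval, so only the factor 5/9 applies: -41 × 5/9 = -22.7778°C.
Final Celsius temperature: 167.4500 - 22.7778 = 144.6722°C.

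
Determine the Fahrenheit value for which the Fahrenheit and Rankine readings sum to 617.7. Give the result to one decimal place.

Let F be the Fahrenheit reading. The Rankine reading is R = 1·F + 459.67.
Require F + R = 617.7: (2)·F + 459.67 = 617.7.
F = (617.7 - 459.67) / (2) = 79.0.

79.0°F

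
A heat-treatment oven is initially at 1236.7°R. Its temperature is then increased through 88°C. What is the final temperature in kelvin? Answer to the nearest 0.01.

Initial temperature in Celsius: (1236.7 - 491.67) × 5/9 = 413.9056°C.
Final Celsius temperature: 413.9056 + 88.0000 = 501.9056°C.
In kelvin: 501.9056 + 273.15 = 775.06 K.

775.06 K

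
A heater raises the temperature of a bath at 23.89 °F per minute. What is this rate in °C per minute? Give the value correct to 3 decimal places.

13.272 °C/minute

Since only a temperature interval is involved, the additive offset between the scales drops out.
A change of 1°F is a change of 5/9°C, so 23.89 × 5/9 = 13.272.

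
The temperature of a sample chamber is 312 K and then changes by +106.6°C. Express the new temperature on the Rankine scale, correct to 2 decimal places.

753.48°R

Initial temperature in Celsius: 312 - 273.15 = 38.8500°C.
Final Celsius temperature: 38.8500 + 106.6000 = 145.4500°C.
In Rankine: 145.4500 × 1.8 + 491.67 = 753.48°R.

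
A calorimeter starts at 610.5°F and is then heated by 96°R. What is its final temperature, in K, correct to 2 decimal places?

647.87 K

Initial temperature in Celsius: (610.5 - 32) × 5/9 = 321.3889°C.
The 96°R change is an interval, so only the factor 5/9 applies: +96 × 5/9 = +53.3333°C.
Final Celsius temperature: 321.3889 + 53.3333 = 374.7222°C.
In kelvin: 374.7222 + 273.15 = 647.87 K.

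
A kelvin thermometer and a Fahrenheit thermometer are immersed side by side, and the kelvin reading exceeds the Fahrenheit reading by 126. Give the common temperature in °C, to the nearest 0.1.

143.9°C

Let x be the kelvin reading; then the Fahrenheit reading is 1.8·x - 459.67.
(1.8·x - 459.67) - x = -126  ⇒  (0.8)·x = 333.67  ⇒  x = 417.0875 K.
In Celsius: 417.0875 - 273.15 = 143.9°C.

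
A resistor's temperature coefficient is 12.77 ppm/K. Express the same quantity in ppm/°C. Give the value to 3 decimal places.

12.770 ppm/°C

The quantity depends on a temperature interval, so only the ratio of degree sizes applies; the offset between the scales is irrelevant.
A change of 1°C is a change of 1 K, so per °C the value is 12.77 × 1 = 12.770.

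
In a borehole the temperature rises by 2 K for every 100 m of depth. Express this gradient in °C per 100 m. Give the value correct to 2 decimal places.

2.00 °C/100 m

Since only a temperature interval is involved, the additive offset between the scales drops out.
A change of 1 K is a change of 1°C, so 2 × 1 = 2.00.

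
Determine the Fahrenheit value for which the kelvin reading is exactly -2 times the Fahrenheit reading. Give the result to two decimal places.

Let F be the Fahrenheit reading. The kelvin reading is K = 5/9·F + 255.372.
Require K = -2·F: 5/9·F + 255.372 = -2·F.
(23/9)·F = -255.372  ⇒  F = -99.93.

-99.93°F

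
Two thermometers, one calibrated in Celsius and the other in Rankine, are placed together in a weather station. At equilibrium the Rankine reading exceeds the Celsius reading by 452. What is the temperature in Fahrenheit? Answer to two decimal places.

-57.26°F

Let x be the Celsius reading; then the Rankine reading is 1.8·x + 491.67.
(1.8·x + 491.67) - x = 452  ⇒  (0.8)·x = -39.67  ⇒  x = -49.5875°C.
In Fahrenheit: -49.5875 × 1.8 + 32 = -57.26°F.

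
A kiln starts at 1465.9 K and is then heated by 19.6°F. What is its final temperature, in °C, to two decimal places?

Initial temperature in Celsius: 1465.9 - 273.15 = 1192.7500°C.
The 19.6°F change is an interval, so only the factor 5/9 applies: +19.6 × 5/9 = +10.8889°C.
Final Celsius temperature: 1192.7500 + 10.8889 = 1203.6389°C.

1203.64°C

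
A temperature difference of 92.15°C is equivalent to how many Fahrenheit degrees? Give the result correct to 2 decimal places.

165.87°F

Only the scale ratio 1.8 matters for a change in temperature.
92.15 × 1.8 = 165.87.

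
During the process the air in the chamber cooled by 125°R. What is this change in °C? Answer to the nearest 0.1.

69.4°C

An interval of 1°R corresponds to 5/9°C.
125 × 5/9 = 69.4.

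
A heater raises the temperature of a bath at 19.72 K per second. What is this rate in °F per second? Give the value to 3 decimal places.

35.496 °F/second

The quantity depends on a temperature interval, so only the ratio of degree sizes applies; the offset between the scales is irrelevant.
A change of 1 K is a change of 1.8°F, so 19.72 × 1.8 = 35.496.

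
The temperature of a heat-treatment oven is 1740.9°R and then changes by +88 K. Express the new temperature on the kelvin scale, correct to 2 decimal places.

1055.17 K

Initial temperature in Celsius: (1740.9 - 491.67) × 5/9 = 694.0167°C.
The 88 K change is an interval; Kelvin and Celsius degrees are the same size, so ΔC = +88°C.
Final Celsius temperature: 694.0167 + 88.0000 = 782.0167°C.
In kelvin: 782.0167 + 273.15 = 1055.17 K.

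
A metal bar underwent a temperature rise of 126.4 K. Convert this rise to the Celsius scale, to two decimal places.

Kelvin and Celsius degrees are the same size, so the interval is unchanged: 126.40.

126.40°C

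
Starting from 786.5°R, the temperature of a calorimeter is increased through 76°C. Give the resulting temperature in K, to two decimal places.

512.94 K

Initial temperature in Celsius: (786.5 - 491.67) × 5/9 = 163.7944°C.
Final Celsius temperature: 163.7944 + 76.0000 = 239.7944°C.
In kelvin: 239.7944 + 273.15 = 512.94 K.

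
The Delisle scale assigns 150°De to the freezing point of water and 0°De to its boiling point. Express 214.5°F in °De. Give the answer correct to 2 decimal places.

First in Celsius: (214.5 - 32) × 5/9 = 101.3889°C.
Linearly onto the Delisle scale: 150 + (101.3889 / 100) × (0 - 150) = -2.08°De.

-2.08°De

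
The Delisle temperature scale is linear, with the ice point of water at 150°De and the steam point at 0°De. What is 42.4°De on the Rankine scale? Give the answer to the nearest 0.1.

Linear interpolation between the fixed points: C = (42.4 - 150) × 100 / (0 - 150) = 71.7333°C.
Then 71.7333 × 1.8 + 491.67 = 620.8°R.

620.8°R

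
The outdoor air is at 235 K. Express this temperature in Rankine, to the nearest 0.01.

423.00°R

In Celsius: 235 - 273.15 = -38.1500°C.
In Rankine: -38.1500 × 1.8 + 491.67 = 423.00°R.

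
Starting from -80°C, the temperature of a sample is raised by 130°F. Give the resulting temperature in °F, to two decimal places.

18.00°F

The 130°F change is an interval, so only the factor 5/9 applies: +130 × 5/9 = +72.2222°C.
Final Celsius temperature: -80.0000 + 72.2222 = -7.7778°C.
In Fahrenheit: -7.7778 × 1.8 + 32 = 18.00°F.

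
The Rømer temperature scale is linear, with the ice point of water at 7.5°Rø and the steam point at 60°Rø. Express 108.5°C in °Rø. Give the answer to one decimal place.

Linearly onto the Rømer scale: 7.5 + (108.5000 / 100) × (60 - 7.5) = 64.5°Rø.

64.5°Rø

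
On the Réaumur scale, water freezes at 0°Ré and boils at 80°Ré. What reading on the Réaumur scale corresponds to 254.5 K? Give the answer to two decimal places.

-14.92°Ré

First in Celsius: 254.5 - 273.15 = -18.6500°C.
Linearly onto the Réaumur scale: 0 + (-18.6500 / 100) × (80 - 0) = -14.92°Ré.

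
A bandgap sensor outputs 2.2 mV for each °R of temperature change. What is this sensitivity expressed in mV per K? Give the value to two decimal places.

3.96 mV per K

Since only a temperature interval is involved, the additive offset between the scales drops out.
A change of 1 K is a change of 1.8°R, so per K the value is 2.2 × 1.8 = 3.96.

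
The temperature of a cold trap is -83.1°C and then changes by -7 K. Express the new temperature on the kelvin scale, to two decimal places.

The 7 K change is an interval; Kelvin and Celsius degrees are the same size, so ΔC = -7°C.
Final Celsius temperature: -83.1000 - 7.0000 = -90.1000°C.
In kelvin: -90.1000 + 273.15 = 183.05 K.

183.05 K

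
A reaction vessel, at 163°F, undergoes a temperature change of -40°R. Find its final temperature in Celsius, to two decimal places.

Initial temperature in Celsius: (163 - 32) × 5/9 = 72.7778°C.
The 40°R change is an interval, so only the factor 5/9 applies: -40 × 5/9 = -22.2222°C.
Final Celsius temperature: 72.7778 - 22.2222 = 50.5556°C.

50.56°C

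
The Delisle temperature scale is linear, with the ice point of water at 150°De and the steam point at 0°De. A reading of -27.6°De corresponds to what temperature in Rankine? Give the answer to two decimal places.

Linear interpolation between the fixed points: C = (-27.6 - 150) × 100 / (0 - 150) = 118.4000°C.
Then 118.4000 × 1.8 + 491.67 = 704.79°R.

704.79°R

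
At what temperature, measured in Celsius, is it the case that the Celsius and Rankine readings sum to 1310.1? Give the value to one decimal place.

Let C be the Celsius reading. The Rankine reading is R = 1.8·C + 491.67.
Require C + R = 1310.1: (2.8)·C + 491.67 = 1310.1.
C = (1310.1 - 491.67) / (2.8) = 292.3.

292.3°C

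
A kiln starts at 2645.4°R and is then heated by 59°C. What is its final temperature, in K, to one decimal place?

1528.7 K

Initial temperature in Celsius: (2645.4 - 491.67) × 5/9 = 1196.5167°C.
Final Celsius temperature: 1196.5167 + 59.0000 = 1255.5167°C.
In kelvin: 1255.5167 + 273.15 = 1528.7 K.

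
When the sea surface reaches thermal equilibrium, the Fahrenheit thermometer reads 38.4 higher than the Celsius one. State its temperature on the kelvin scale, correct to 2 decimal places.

Let x be the Celsius reading; then the Fahrenheit reading is 1.8·x + 32.
(1.8·x + 32) - x = 38.4  ⇒  (0.8)·x = 6.4  ⇒  x = 8.0000°C.
In kelvin: 8.0000 + 273.15 = 281.15 K.

281.15 K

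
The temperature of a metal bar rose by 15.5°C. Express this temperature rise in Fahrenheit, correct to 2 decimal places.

For a temperature interval the offset drops out; only the factor 1.8 applies.
15.5 × 1.8 = 27.90.

27.90°F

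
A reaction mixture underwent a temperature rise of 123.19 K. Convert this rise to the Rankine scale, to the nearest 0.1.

An interval of 1 K corresponds to 1.8°R.
123.19 × 1.8 = 221.7.

221.7°R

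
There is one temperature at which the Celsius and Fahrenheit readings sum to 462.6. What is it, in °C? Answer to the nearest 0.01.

153.79°C

Let C be the Celsius reading. The Fahrenheit reading is F = 1.8·C + 32.
Require C + F = 462.6: (2.8)·C + 32 = 462.6.
C = (462.6 - 32) / (2.8) = 153.79.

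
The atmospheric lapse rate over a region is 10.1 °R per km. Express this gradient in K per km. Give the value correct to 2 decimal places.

Since only a temperature interval is involved, the additive offset between the scales drops out.
A change of 1°R is a change of 5/9 K, so 10.1 × 5/9 = 5.61.

5.61 K/km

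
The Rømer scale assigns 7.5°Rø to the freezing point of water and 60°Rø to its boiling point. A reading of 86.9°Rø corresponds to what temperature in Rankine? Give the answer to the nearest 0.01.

763.90°R

Linear interpolation between the fixed points: C = (86.9 - 7.5) × 100 / (60 - 7.5) = 151.2381°C.
Then 151.2381 × 1.8 + 491.67 = 763.90°R.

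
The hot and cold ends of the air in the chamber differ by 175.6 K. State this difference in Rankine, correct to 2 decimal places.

316.08°R

Only the scale ratio 1.8 matters for a change in temperature.
175.6 × 1.8 = 316.08.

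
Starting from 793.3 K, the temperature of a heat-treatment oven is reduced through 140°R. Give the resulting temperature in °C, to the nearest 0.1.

Initial temperature in Celsius: 793.3 - 273.15 = 520.1500°C.
The 140°R change is an interval, so only the factor 5/9 applies: -140 × 5/9 = -77.7778°C.
Final Celsius temperature: 520.1500 - 77.7778 = 442.3722°C.

442.4°C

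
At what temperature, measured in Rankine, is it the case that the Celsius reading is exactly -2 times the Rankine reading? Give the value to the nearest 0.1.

106.9°R

Let R be the Rankine reading. The Celsius reading is C = 5/9·R - 273.15.
Require C = -2·R: 5/9·R - 273.15 = -2·R.
(23/9)·R = 273.15  ⇒  R = 106.9.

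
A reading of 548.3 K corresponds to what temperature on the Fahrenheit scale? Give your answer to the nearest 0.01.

In Celsius: 548.3 - 273.15 = 275.1500°C.
In Fahrenheit: 275.1500 × 1.8 + 32 = 527.27°F.

527.27°F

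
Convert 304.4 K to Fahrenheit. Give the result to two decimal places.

88.25°F

In Celsius: 304.4 - 273.15 = 31.2500°C.
In Fahrenheit: 31.2500 × 1.8 + 32 = 88.25°F.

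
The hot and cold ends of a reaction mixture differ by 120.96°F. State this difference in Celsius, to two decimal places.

67.20°C

For a temperature interval the offset drops out; only the factor 5/9 applies.
120.96 × 5/9 = 67.20.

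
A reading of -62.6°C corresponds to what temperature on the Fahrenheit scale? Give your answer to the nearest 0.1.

In Fahrenheit: -62.6000 × 1.8 + 32 = -80.7°F.

-80.7°F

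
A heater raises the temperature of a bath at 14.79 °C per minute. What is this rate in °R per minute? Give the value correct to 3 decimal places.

The quantity depends on a temperature interval, so only the ratio of degree sizes applies; the offset between the scales is irrelevant.
A change of 1°C is a change of 1.8°R, so 14.79 × 1.8 = 26.622.

26.622 °R/minute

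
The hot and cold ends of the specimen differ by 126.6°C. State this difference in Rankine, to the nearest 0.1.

227.9°R

For a temperature interval the offset drops out; only the factor 1.8 applies.
126.6 × 1.8 = 227.9.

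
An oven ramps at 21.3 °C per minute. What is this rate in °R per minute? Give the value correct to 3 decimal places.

38.340 °R/minute

Since only a temperature interval is involved, the additive offset between the scales drops out.
A change of 1°C is a change of 1.8°R, so 21.3 × 1.8 = 38.340.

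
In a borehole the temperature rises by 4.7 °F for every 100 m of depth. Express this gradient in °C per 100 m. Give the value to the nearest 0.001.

The quantity depends on a temperature interval, so only the ratio of degree sizes applies; the offset between the scales is irrelevant.
A change of 1°F is a change of 5/9°C, so 4.7 × 5/9 = 2.611.

2.611 °C/100 m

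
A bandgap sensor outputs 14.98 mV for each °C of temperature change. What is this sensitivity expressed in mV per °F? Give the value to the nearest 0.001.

8.322 mV per °F

Since only a temperature interval is involved, the additive offset between the scales drops out.
A change of 1°F is a change of 5/9°C, so per °F the value is 14.98 × 5/9 = 8.322.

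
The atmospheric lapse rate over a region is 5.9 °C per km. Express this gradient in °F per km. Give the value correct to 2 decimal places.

10.62 °F/km

Since only a temperature interval is involved, the additive offset between the scales drops out.
A change of 1°C is a change of 1.8°F, so 5.9 × 1.8 = 10.62.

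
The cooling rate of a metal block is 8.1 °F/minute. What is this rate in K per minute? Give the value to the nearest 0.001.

4.500 K/minute

The quantity depends on a temperature interval, so only the ratio of degree sizes applies; the offset between the scales is irrelevant.
A change of 1°F is a change of 5/9 K, so 8.1 × 5/9 = 4.500.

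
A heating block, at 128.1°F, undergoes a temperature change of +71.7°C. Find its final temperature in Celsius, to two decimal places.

Initial temperature in Celsius: (128.1 - 32) × 5/9 = 53.3889°C.
Final Celsius temperature: 53.3889 + 71.7000 = 125.0889°C.

125.09°C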